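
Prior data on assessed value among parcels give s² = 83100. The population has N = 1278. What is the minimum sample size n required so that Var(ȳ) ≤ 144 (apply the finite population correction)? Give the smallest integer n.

398

Without fpc, n₀ = s²/D = 83100/144 = 577.0833.
With fpc, (1 − n/N)·s²/n ≤ D requires n ≥ n₀/(1 + n₀/N) = 577.0833/(1 + 577.0833/1278) = 397.5630.
Rounding up, n = 398.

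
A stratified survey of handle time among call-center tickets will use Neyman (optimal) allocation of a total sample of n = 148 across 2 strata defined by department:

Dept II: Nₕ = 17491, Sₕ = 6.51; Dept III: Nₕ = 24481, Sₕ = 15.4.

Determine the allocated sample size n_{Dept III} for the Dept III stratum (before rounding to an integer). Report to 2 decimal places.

113.67

Neyman allocation: nₕ = n·NₕSₕ / Σⱼ NⱼSⱼ.
Σ NⱼSⱼ = 17491·6.51 + 24481·15.4 = 490873.81.
n_{Dept III} = 148·24481·15.4 / 490873.81 = 113.67.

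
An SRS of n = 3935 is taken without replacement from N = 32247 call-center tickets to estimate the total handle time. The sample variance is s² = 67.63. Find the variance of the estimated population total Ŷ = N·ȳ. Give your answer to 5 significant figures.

1.5691 × 10^7

Var(Ŷ) = N²·Var(ȳ) = N²·(1 − n/N)·s²/n.
f = 3935/32247 = 0.12202686; Var(ȳ) = 0.87797314·67.63/3935 = 0.015089536.
Var(Ŷ) = 32247² · 0.015089536 = 1.5691141 × 10^7.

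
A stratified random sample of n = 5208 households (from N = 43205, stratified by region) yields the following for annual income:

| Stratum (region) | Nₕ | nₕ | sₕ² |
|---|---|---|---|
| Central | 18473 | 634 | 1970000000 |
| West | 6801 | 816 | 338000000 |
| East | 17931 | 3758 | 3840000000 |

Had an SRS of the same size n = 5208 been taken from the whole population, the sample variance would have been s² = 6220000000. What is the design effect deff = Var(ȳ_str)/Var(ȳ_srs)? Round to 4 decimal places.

0.6633

Var(ȳ_str) = Σ Wₕ²(1−fₕ)sₕ²/nₕ with Wₕ = Nₕ/43205:
  Central: (18473/43205)²·(1−634/18473)·1970000000/634 = 548550.84
  West: (6801/43205)²·(1−816/6801)·338000000/816 = 9032.2397
  East: (17931/43205)²·(1−3758/17931)·3840000000/3758 = 139114.61
  → Var(ȳ_str) = 696697.69.
Var(ȳ_srs) = (1 − 5208/43205)·6220000000/5208 = 1.0503516 × 10^6.
deff = 696697.69 / (1.0503516 × 10^6) = 0.6633.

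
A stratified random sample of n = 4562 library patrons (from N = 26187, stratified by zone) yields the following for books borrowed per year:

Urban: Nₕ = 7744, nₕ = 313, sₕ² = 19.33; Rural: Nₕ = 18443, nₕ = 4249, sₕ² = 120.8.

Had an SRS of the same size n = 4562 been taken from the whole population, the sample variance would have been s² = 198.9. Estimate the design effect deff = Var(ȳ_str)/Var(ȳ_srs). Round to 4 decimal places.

0.4454

Var(ȳ_str) = Σ Wₕ²(1−fₕ)sₕ²/nₕ with Wₕ = Nₕ/26187:
  Urban: (7744/26187)²·(1−313/7744)·19.33/313 = 0.0051823725
  Rural: (18443/26187)²·(1−4249/18443)·120.8/4249 = 0.010852882
  → Var(ȳ_str) = 0.016035255.
Var(ȳ_srs) = (1 − 4562/26187)·198.9/4562 = 0.036003927.
deff = 0.016035255 / 0.036003927 = 0.4454.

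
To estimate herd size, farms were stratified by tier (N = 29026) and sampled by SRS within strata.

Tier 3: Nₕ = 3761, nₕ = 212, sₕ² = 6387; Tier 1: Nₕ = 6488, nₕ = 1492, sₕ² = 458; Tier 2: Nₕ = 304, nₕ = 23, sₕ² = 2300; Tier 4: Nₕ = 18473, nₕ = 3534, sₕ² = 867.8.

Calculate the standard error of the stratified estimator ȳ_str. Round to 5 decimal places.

0.76137

Var(ȳ_str) = Σₕ Wₕ²(1 − fₕ)sₕ²/nₕ with Wₕ = Nₕ/N, N = 29026.
Tier 3: Wₕ = 0.12957349; term = 0.12957349²·(1 − 0.05636799)·6387/212 = 0.47730502.
Tier 1: Wₕ = 0.22352374; term = 0.22352374²·(1 − 0.22996301)·458/1492 = 0.011810154.
Tier 2: Wₕ = 0.01047337; term = 0.01047337²·(1 − 0.07565789)·2300/23 = 0.010139243.
Tier 4: Wₕ = 0.63642941; term = 0.63642941²·(1 − 0.19130623)·867.8/3534 = 0.080433631.
Sum = 0.57968805.
SE = √(0.57968805) = 0.76137.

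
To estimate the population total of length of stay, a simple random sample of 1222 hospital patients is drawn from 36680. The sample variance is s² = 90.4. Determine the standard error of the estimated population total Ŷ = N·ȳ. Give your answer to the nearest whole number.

Var(Ŷ) = N²·Var(ȳ) = N²·(1 − n/N)·s²/n.
f = 1222/36680 = 0.03331516; Var(ȳ) = 0.96668484·90.4/1222 = 0.071512528.
Var(Ŷ) = 36680² · 0.071512528 = 9.6214557 × 10^7.
SE(Ŷ) = √(9.6214557 × 10^7) = 9809.

9809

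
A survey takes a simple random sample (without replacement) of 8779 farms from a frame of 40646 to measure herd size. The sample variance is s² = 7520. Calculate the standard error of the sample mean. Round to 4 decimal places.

Under SRS without replacement, Var(ȳ) = (1 − f)·s²/n with f = n/N = 8779/40646 = 0.21598681.
Var(ȳ) = (1 − 0.21598681)·7520/8779 = 0.78401319·0.85658959 = 0.67157753.
SE(ȳ) = √(0.67157753) = 0.8195.

0.8195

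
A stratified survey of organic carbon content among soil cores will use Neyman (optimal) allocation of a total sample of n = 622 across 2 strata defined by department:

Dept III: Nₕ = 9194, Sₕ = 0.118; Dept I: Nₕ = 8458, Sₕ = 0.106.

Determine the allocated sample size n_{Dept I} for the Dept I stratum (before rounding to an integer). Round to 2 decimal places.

281.44

Neyman allocation: nₕ = n·NₕSₕ / Σⱼ NⱼSⱼ.
Σ NⱼSⱼ = 9194·0.118 + 8458·0.106 = 1981.44.
n_{Dept I} = 622·8458·0.106 / 1981.44 = 281.44.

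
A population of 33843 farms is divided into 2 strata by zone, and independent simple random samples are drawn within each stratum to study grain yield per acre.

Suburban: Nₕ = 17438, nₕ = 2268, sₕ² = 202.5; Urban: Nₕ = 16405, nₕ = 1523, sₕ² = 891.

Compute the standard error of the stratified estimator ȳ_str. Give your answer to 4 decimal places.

0.3812

Var(ȳ_str) = Σₕ Wₕ²(1 − fₕ)sₕ²/nₕ with Wₕ = Nₕ/N, N = 33843.
Suburban: Wₕ = 0.51526165; term = 0.51526165²·(1 − 0.13006079)·202.5/2268 = 0.020621798.
Urban: Wₕ = 0.48473835; term = 0.48473835²·(1 − 0.09283755)·891/1523 = 0.12470321.
Sum = 0.14532501.
SE = √(0.14532501) = 0.3812.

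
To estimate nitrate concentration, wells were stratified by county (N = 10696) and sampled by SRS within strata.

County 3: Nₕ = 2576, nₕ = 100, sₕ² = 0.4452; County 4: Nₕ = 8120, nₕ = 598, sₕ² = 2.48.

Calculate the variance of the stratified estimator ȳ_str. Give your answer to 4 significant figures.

Var(ȳ_str) = Σₕ Wₕ²(1 − fₕ)sₕ²/nₕ with Wₕ = Nₕ/N, N = 10696.
County 3: Wₕ = 0.24083770; term = 0.24083770²·(1 − 0.03881988)·0.4452/100 = 2.4820405 × 10^-4.
County 4: Wₕ = 0.75916230; term = 0.75916230²·(1 − 0.07364532)·2.48/598 = 0.0022140992.
Sum = 0.0024623033.

0.002462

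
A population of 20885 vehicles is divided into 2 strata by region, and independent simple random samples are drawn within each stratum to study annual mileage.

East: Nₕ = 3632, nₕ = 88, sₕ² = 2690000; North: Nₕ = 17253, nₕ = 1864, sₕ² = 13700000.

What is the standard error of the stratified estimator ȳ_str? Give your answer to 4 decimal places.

73.3206

Var(ȳ_str) = Σₕ Wₕ²(1 − fₕ)sₕ²/nₕ with Wₕ = Nₕ/N, N = 20885.
East: Wₕ = 0.17390472; term = 0.17390472²·(1 − 0.02422907)·2690000/88 = 902.06992.
North: Wₕ = 0.82609528; term = 0.82609528²·(1 − 0.10803918)·13700000/1864 = 4473.8428.
Sum = 5375.9127.
SE = √(5375.9127) = 73.3206.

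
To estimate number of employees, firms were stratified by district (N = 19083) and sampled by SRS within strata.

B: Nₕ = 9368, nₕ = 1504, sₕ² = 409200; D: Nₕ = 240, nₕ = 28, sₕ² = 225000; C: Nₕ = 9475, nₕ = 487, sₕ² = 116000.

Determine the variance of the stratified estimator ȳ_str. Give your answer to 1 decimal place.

111.9

Var(ȳ_str) = Σₕ Wₕ²(1 − fₕ)sₕ²/nₕ with Wₕ = Nₕ/N, N = 19083.
B: Wₕ = 0.49090814; term = 0.49090814²·(1 − 0.16054654)·409200/1504 = 55.040817.
D: Wₕ = 0.01257664; term = 0.01257664²·(1 − 0.11666667)·225000/28 = 1.1227377.
C: Wₕ = 0.49651522; term = 0.49651522²·(1 − 0.05139842)·116000/487 = 55.702926.
Sum = 111.86648.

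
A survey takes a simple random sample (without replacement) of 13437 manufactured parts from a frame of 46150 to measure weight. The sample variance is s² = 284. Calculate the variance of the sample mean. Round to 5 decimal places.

Under SRS without replacement, Var(ȳ) = (1 − f)·s²/n with f = n/N = 13437/46150 = 0.29115926.
Var(ȳ) = (1 − 0.29115926)·284/13437 = 0.70884074·0.02113567 = 0.014981824.

0.01498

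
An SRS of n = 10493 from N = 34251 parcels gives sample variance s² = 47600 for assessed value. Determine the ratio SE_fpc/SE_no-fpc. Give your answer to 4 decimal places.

0.8329

f = n/N = 10493/34251 = 0.30635602.
SE_no-fpc = √(s²/n) = 2.1298727; SE_fpc = √((1−f)s²/n) = 1.7738707.
Ratio = √(1−f) = 0.83285292.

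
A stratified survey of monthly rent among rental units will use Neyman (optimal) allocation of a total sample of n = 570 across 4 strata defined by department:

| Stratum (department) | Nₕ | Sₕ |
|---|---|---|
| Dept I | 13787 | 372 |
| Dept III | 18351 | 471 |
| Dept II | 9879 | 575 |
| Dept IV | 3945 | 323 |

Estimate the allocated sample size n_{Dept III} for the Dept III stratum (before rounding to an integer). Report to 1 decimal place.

Neyman allocation: nₕ = n·NₕSₕ / Σⱼ NⱼSⱼ.
Σ NⱼSⱼ = 13787·372 + 18351·471 + 9879·575 + 3945·323 = 2.0726745 × 10^7.
n_{Dept III} = 570·18351·471 / (2.0726745 × 10^7) = 237.7.

237.7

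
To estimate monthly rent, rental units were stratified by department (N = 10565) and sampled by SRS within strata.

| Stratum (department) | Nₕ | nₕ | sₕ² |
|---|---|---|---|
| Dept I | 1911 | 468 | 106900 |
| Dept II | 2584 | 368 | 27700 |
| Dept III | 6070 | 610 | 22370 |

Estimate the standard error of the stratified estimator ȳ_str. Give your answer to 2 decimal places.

Var(ȳ_str) = Σₕ Wₕ²(1 − fₕ)sₕ²/nₕ with Wₕ = Nₕ/N, N = 10565.
Dept I: Wₕ = 0.18088027; term = 0.18088027²·(1 − 0.24489796)·106900/468 = 5.6431276.
Dept II: Wₕ = 0.24458116; term = 0.24458116²·(1 − 0.14241486)·27700/368 = 3.8614927.
Dept III: Wₕ = 0.57453857; term = 0.57453857²·(1 − 0.10049423)·22370/610 = 10.888761.
Sum = 20.393381.
SE = √(20.393381) = 4.52.

4.52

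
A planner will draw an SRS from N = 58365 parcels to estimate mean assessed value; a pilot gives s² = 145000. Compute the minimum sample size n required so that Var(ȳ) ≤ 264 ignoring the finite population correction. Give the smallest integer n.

Without fpc, n₀ = s²/D = 145000/264 = 549.2424.
Rounding up, n = 550.

550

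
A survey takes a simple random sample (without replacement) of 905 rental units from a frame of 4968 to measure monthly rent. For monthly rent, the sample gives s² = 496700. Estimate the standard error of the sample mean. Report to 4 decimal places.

21.1863

Under SRS without replacement, Var(ȳ) = (1 − f)·s²/n with f = n/N = 905/4968 = 0.18216586.
Var(ȳ) = (1 − 0.18216586)·496700/905 = 0.81783414·548.83978 = 448.85991.
SE(ȳ) = √(448.85991) = 21.1863.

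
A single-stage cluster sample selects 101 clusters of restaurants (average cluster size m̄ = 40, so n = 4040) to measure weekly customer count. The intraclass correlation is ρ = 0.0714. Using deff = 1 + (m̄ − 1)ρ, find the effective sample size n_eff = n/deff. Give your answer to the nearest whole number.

deff = 1 + (40 − 1)·0.0714 = 1 + 2.7846 = 3.7846.
n_eff = 4040 / 3.7846 = 1067.

1067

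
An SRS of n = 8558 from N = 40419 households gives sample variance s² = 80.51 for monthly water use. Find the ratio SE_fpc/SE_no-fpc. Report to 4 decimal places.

f = n/N = 8558/40419 = 0.21173211.
SE_no-fpc = √(s²/n) = 0.096992638; SE_fpc = √((1−f)s²/n) = 0.086114382.
Ratio = √(1−f) = 0.88784452.

0.8878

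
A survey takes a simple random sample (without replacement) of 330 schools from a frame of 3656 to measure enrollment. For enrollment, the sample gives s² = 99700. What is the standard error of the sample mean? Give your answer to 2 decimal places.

Under SRS without replacement, Var(ȳ) = (1 − f)·s²/n with f = n/N = 330/3656 = 0.09026258.
Var(ȳ) = (1 − 0.09026258)·99700/330 = 0.90973742·302.12121 = 274.85097.
SE(ȳ) = √(274.85097) = 16.58.

16.58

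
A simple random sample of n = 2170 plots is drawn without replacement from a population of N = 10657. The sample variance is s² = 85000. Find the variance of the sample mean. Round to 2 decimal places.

31.19

Under SRS without replacement, Var(ȳ) = (1 − f)·s²/n with f = n/N = 2170/10657 = 0.20362203.
Var(ȳ) = (1 − 0.20362203)·85000/2170 = 0.79637797·39.170507 = 31.194529.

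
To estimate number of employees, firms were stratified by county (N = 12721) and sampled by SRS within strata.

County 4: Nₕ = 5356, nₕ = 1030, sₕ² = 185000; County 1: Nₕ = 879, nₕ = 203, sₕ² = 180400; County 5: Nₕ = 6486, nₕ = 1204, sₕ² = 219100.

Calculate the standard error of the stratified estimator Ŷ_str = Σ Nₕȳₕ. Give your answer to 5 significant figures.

Var(Ŷ_str) = Σₕ Nₕ²(1 − fₕ)sₕ²/nₕ.
County 4: 5356²·(1 − 1030/5356)·185000/1030 = 4.161612 × 10^9.
County 1: 879²·(1 − 203/879)·180400/203 = 5.2805124 × 10^8.
County 5: 6486²·(1 − 1204/6486)·219100/1204 = 6.2343507 × 10^9.
Sum = 1.0924014 × 10^10.
SE = √(1.0924014 × 10^10) = 104520.

104520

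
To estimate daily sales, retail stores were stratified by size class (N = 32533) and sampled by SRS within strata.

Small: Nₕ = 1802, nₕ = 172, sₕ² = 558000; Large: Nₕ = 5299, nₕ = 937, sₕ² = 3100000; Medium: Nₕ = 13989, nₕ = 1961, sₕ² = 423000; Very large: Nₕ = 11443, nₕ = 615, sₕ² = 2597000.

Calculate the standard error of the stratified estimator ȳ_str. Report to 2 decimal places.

24.70

Var(ȳ_str) = Σₕ Wₕ²(1 − fₕ)sₕ²/nₕ with Wₕ = Nₕ/N, N = 32533.
Small: Wₕ = 0.05538991; term = 0.05538991²·(1 − 0.09544950)·558000/172 = 9.0032626.
Large: Wₕ = 0.16288077; term = 0.16288077²·(1 − 0.17682582)·3100000/937 = 72.252596.
Medium: Wₕ = 0.42999416; term = 0.42999416²·(1 − 0.14018157)·423000/1961 = 34.292144.
Very large: Wₕ = 0.35173516; term = 0.35173516²·(1 − 0.05374465)·2597000/615 = 494.35252.
Sum = 609.90052.
SE = √(609.90052) = 24.70.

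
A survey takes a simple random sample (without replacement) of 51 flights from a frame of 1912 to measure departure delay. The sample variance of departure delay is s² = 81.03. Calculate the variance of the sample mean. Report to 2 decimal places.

1.55

Under SRS without replacement, Var(ȳ) = (1 − f)·s²/n with f = n/N = 51/1912 = 0.02667364.
Var(ȳ) = (1 − 0.02667364)·81.03/51 = 0.97332636·1.5888235 = 1.5464438.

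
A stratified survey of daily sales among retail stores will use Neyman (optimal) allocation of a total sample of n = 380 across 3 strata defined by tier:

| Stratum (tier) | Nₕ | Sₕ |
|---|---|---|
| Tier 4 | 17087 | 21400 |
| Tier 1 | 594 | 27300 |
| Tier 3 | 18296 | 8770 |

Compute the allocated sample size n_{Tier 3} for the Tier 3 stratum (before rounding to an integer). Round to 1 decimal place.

Neyman allocation: nₕ = n·NₕSₕ / Σⱼ NⱼSⱼ.
Σ NⱼSⱼ = 17087·21400 + 594·27300 + 18296·8770 = 5.4233392 × 10^8.
n_{Tier 3} = 380·18296·8770 / (5.4233392 × 10^8) = 112.4.

112.4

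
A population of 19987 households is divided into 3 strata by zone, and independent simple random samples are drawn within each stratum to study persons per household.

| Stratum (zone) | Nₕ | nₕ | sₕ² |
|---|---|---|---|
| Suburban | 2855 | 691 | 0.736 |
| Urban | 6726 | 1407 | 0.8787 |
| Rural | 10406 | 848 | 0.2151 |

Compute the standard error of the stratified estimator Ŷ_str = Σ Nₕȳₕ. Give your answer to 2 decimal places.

232.71

Var(Ŷ_str) = Σₕ Nₕ²(1 − fₕ)sₕ²/nₕ.
Suburban: 2855²·(1 − 691/2855)·0.736/691 = 6580.5643.
Urban: 6726²·(1 − 1407/6726)·0.8787/1407 = 22342.583.
Rural: 10406²·(1 − 848/10406)·0.2151/848 = 25228.731.
Sum = 54151.878.
SE = √(54151.878) = 232.71.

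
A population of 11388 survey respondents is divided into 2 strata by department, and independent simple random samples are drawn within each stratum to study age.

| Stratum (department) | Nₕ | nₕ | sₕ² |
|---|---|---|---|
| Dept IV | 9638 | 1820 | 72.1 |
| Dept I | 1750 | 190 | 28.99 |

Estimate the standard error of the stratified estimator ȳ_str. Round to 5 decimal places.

Var(ȳ_str) = Σₕ Wₕ²(1 − fₕ)sₕ²/nₕ with Wₕ = Nₕ/N, N = 11388.
Dept IV: Wₕ = 0.84632947; term = 0.84632947²·(1 − 0.18883586)·72.1/1820 = 0.02301715.
Dept I: Wₕ = 0.15367053; term = 0.15367053²·(1 − 0.10857143)·28.99/190 = 0.0032119024.
Sum = 0.026229052.
SE = √(0.026229052) = 0.16195.

0.16195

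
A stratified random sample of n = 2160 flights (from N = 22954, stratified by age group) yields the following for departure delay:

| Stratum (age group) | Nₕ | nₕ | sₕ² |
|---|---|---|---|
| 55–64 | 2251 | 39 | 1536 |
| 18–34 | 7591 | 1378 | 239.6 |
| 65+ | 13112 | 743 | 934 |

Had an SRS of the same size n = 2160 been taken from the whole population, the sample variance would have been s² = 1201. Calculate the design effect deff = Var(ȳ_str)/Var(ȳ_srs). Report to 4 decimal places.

1.5380

Var(ȳ_str) = Σ Wₕ²(1−fₕ)sₕ²/nₕ with Wₕ = Nₕ/22954:
  55–64: (2251/22954)²·(1−39/2251)·1536/39 = 0.37219495
  18–34: (7591/22954)²·(1−1378/7591)·239.6/1378 = 0.015563999
  65+: (13112/22954)²·(1−743/13112)·934/743 = 0.38694108
  → Var(ȳ_str) = 0.77470003.
Var(ȳ_srs) = (1 − 2160/22954)·1201/2160 = 0.50369648.
deff = 0.77470003 / 0.50369648 = 1.5380.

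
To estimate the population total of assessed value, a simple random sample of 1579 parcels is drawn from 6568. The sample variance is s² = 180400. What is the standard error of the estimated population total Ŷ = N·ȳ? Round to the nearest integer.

61186

Var(Ŷ) = N²·Var(ȳ) = N²·(1 − n/N)·s²/n.
f = 1579/6568 = 0.24040804; Var(ȳ) = 0.75959196·180400/1579 = 86.783021.
Var(Ŷ) = 6568² · 86.783021 = 3.7437001 × 10^9.
SE(Ŷ) = √(3.7437001 × 10^9) = 61186.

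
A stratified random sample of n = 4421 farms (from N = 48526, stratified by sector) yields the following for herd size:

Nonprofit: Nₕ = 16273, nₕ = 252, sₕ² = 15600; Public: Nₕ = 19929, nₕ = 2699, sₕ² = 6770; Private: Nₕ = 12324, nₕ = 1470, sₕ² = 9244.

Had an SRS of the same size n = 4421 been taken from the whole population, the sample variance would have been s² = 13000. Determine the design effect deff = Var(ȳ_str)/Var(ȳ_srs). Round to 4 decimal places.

Var(ȳ_str) = Σ Wₕ²(1−fₕ)sₕ²/nₕ with Wₕ = Nₕ/48526:
  Nonprofit: (16273/48526)²·(1−252/16273)·15600/252 = 6.853814
  Public: (19929/48526)²·(1−2699/19929)·6770/2699 = 0.36576958
  Private: (12324/48526)²·(1−1470/12324)·9244/1470 = 0.35721947
  → Var(ȳ_str) = 7.5768031.
Var(ȳ_srs) = (1 − 4421/48526)·13000/4421 = 2.6726136.
deff = 7.5768031 / 2.6726136 = 2.8350.

2.8350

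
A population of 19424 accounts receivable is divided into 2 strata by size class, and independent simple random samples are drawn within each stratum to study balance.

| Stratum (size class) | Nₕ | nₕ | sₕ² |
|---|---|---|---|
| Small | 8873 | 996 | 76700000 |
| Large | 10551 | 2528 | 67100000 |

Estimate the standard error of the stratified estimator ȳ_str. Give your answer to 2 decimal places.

142.20

Var(ȳ_str) = Σₕ Wₕ²(1 − fₕ)sₕ²/nₕ with Wₕ = Nₕ/N, N = 19424.
Small: Wₕ = 0.45680601; term = 0.45680601²·(1 − 0.11225065)·76700000/996 = 14265.599.
Large: Wₕ = 0.54319399; term = 0.54319399²·(1 − 0.23959814)·67100000/2528 = 5955.2298.
Sum = 20220.829.
SE = √(20220.829) = 142.20.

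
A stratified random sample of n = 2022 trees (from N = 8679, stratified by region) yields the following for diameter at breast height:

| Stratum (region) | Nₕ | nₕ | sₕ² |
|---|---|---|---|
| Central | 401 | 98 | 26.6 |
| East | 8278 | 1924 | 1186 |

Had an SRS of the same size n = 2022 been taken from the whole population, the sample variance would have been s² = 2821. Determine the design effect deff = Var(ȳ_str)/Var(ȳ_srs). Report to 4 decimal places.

Var(ȳ_str) = Σ Wₕ²(1−fₕ)sₕ²/nₕ with Wₕ = Nₕ/8679:
  Central: (401/8679)²·(1−98/401)·26.6/98 = 4.3782765 × 10^-4
  East: (8278/8679)²·(1−1924/8278)·1186/1924 = 0.43044025
  → Var(ȳ_str) = 0.43087808.
Var(ȳ_srs) = (1 − 2022/8679)·2821/2022 = 1.0701159.
deff = 0.43087808 / 1.0701159 = 0.4026.

0.4026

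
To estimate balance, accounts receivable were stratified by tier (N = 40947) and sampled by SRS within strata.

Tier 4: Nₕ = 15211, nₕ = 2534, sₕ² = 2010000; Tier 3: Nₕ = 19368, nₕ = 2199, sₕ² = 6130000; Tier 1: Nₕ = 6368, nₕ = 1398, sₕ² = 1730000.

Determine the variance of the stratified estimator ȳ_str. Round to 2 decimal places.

667.45

Var(ȳ_str) = Σₕ Wₕ²(1 − fₕ)sₕ²/nₕ with Wₕ = Nₕ/N, N = 40947.
Tier 4: Wₕ = 0.37148021; term = 0.37148021²·(1 − 0.16658997)·2010000/2534 = 91.226188.
Tier 3: Wₕ = 0.47300169; term = 0.47300169²·(1 − 0.11353779)·6130000/2199 = 552.86723.
Tier 1: Wₕ = 0.15551811; term = 0.15551811²·(1 − 0.21953518)·1730000/1398 = 23.358997.
Sum = 667.45242.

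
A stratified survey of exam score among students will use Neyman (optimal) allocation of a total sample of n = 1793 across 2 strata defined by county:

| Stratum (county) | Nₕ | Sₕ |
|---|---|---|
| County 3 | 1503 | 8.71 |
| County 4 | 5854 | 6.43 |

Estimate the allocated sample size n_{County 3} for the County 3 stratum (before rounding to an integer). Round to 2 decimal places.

Neyman allocation: nₕ = n·NₕSₕ / Σⱼ NⱼSⱼ.
Σ NⱼSⱼ = 1503·8.71 + 5854·6.43 = 50732.35.
n_{County 3} = 1793·1503·8.71 / 50732.35 = 462.67.

462.67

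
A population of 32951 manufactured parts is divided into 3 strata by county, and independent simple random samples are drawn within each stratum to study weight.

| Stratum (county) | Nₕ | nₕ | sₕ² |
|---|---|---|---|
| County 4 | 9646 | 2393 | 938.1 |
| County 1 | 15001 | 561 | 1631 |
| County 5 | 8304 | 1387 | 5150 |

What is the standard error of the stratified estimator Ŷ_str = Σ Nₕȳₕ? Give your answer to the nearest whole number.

29504

Var(Ŷ_str) = Σₕ Nₕ²(1 − fₕ)sₕ²/nₕ.
County 4: 9646²·(1 − 2393/9646)·938.1/2393 = 2.7426562 × 10^7.
County 1: 15001²·(1 − 561/15001)·1631/561 = 6.2976498 × 10^8.
County 5: 8304²·(1 − 1387/8304)·5150/1387 = 2.13273 × 10^8.
Sum = 8.7046454 × 10^8.
SE = √(8.7046454 × 10^8) = 29504.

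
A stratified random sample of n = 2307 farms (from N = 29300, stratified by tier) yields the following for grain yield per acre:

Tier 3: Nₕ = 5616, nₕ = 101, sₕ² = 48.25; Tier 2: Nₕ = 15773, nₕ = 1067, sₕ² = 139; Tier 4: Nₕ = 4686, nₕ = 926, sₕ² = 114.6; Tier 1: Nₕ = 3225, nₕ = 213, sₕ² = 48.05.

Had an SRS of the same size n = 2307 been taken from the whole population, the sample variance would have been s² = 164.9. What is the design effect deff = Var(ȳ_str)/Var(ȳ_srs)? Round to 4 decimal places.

Var(ȳ_str) = Σ Wₕ²(1−fₕ)sₕ²/nₕ with Wₕ = Nₕ/29300:
  Tier 3: (5616/29300)²·(1−101/5616)·48.25/101 = 0.017235081
  Tier 2: (15773/29300)²·(1−1067/15773)·139/1067 = 0.035198488
  Tier 4: (4686/29300)²·(1−926/4686)·114.6/926 = 0.0025399696
  Tier 1: (3225/29300)²·(1−213/3225)·48.05/213 = 0.0025524852
  → Var(ȳ_str) = 0.057526024.
Var(ȳ_srs) = (1 − 2307/29300)·164.9/2307 = 0.065850124.
deff = 0.057526024 / 0.065850124 = 0.8736.

0.8736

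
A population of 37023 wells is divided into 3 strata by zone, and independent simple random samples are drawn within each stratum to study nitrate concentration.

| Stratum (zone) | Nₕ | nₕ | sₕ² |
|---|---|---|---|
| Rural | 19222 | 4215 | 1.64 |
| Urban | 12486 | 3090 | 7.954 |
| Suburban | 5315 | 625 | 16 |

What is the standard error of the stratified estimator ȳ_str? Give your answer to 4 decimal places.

0.0277

Var(ȳ_str) = Σₕ Wₕ²(1 − fₕ)sₕ²/nₕ with Wₕ = Nₕ/N, N = 37023.
Rural: Wₕ = 0.51919077; term = 0.51919077²·(1 − 0.21927999)·1.64/4215 = 8.1883333 × 10^-5.
Urban: Wₕ = 0.33724982; term = 0.33724982²·(1 − 0.24747717)·7.954/3090 = 2.2031813 × 10^-4.
Suburban: Wₕ = 0.14355941; term = 0.14355941²·(1 − 0.11759172)·16/625 = 4.65557 × 10^-4.
Sum = 7.6775846 × 10^-4.
SE = √(7.6775846 × 10^-4) = 0.0277.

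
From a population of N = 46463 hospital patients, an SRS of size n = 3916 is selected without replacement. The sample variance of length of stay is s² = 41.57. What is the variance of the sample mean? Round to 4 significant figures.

Under SRS without replacement, Var(ȳ) = (1 − f)·s²/n with f = n/N = 3916/46463 = 0.08428212.
Var(ȳ) = (1 − 0.08428212)·41.57/3916 = 0.91571788·0.010615424 = 0.0097207335.

0.009721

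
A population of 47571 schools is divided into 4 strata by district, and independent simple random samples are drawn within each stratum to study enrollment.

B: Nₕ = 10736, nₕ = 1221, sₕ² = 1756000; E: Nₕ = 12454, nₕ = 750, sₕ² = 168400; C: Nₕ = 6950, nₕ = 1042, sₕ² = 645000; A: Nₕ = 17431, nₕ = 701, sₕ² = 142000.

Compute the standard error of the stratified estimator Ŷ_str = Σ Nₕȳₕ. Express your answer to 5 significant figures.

513940

Var(Ŷ_str) = Σₕ Nₕ²(1 − fₕ)sₕ²/nₕ.
B: 10736²·(1 − 1221/10736)·1756000/1221 = 1.4691297 × 10^11.
E: 12454²·(1 − 750/12454)·168400/750 = 3.2728342 × 10^10.
C: 6950²·(1 − 1042/6950)·645000/1042 = 2.541659 × 10^10.
A: 17431²·(1 − 701/17431)·142000/701 = 5.9072938 × 10^10.
Sum = 2.6413084 × 10^11.
SE = √(2.6413084 × 10^11) = 513940.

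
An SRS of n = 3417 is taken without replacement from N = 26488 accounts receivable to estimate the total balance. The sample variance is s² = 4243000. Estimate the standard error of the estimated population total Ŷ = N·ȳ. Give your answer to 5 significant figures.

871110

Var(Ŷ) = N²·Var(ȳ) = N²·(1 − n/N)·s²/n.
f = 3417/26488 = 0.12900181; Var(ȳ) = 0.87099819·4243000/3417 = 1081.5468.
Var(Ŷ) = 26488² · 1081.5468 = 7.5882853 × 10^11.
SE(Ŷ) = √(7.5882853 × 10^11) = 871110.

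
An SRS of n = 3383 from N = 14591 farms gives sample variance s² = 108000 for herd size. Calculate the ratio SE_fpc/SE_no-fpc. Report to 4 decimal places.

0.8764

f = n/N = 3383/14591 = 0.23185525.
SE_no-fpc = √(s²/n) = 5.6501617; SE_fpc = √((1−f)s²/n) = 4.9520202.
Ratio = √(1−f) = 0.87643867.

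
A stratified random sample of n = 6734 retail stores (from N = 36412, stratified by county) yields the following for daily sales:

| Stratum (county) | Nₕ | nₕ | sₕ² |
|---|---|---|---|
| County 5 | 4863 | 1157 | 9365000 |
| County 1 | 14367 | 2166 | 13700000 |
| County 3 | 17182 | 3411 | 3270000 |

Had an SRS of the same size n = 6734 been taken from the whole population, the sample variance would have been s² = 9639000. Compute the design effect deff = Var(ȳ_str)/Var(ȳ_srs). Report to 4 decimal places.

0.9577

Var(ȳ_str) = Σ Wₕ²(1−fₕ)sₕ²/nₕ with Wₕ = Nₕ/36412:
  County 5: (4863/36412)²·(1−1157/4863)·9365000/1157 = 110.02593
  County 1: (14367/36412)²·(1−2166/14367)·13700000/2166 = 836.24699
  County 3: (17182/36412)²·(1−3411/17182)·3270000/3411 = 171.08666
  → Var(ȳ_str) = 1117.3596.
Var(ȳ_srs) = (1 − 6734/36412)·9639000/6734 = 1166.6725.
deff = 1117.3596 / 1166.6725 = 0.9577.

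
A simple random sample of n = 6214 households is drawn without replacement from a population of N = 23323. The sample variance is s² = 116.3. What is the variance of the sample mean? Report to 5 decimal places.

Under SRS without replacement, Var(ȳ) = (1 − f)·s²/n with f = n/N = 6214/23323 = 0.26643228.
Var(ȳ) = (1 − 0.26643228)·116.3/6214 = 0.73356772·0.018715803 = 0.013729309.

0.01373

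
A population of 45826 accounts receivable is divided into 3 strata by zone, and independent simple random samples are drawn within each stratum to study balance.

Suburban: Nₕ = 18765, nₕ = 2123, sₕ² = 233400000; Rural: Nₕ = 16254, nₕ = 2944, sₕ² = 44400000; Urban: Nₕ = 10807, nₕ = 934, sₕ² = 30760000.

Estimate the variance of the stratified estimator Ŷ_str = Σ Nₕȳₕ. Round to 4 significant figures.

Var(Ŷ_str) = Σₕ Nₕ²(1 − fₕ)sₕ²/nₕ.
Suburban: 18765²·(1 − 2123/18765)·233400000/2123 = 3.4332462 × 10^13.
Rural: 16254²·(1 − 2944/16254)·44400000/2944 = 3.2627476 × 10^12.
Urban: 10807²·(1 − 934/10807)·30760000/934 = 3.5139352 × 10^12.
Sum = 4.1109145 × 10^13.

4.111 × 10^13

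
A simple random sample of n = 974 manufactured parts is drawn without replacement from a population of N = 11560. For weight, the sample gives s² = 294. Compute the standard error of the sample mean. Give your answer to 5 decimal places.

Under SRS without replacement, Var(ȳ) = (1 − f)·s²/n with f = n/N = 974/11560 = 0.08425606.
Var(ȳ) = (1 − 0.08425606)·294/974 = 0.91574394·0.30184805 = 0.27641552.
SE(ȳ) = √(0.27641552) = 0.52575.

0.52575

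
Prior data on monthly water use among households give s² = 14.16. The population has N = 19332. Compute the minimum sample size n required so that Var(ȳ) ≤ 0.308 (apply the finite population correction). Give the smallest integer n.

46

Without fpc, n₀ = s²/D = 14.16/0.308 = 45.9740.
With fpc, (1 − n/N)·s²/n ≤ D requires n ≥ n₀/(1 + n₀/N) = 45.9740/(1 + 45.9740/19332) = 45.8649.
Rounding up, n = 46.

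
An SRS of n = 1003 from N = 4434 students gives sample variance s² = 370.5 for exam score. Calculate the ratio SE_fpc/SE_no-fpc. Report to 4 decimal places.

f = n/N = 1003/4434 = 0.22620659.
SE_no-fpc = √(s²/n) = 0.60777613; SE_fpc = √((1−f)s²/n) = 0.53463348.
Ratio = √(1−f) = 0.87965528.

0.8797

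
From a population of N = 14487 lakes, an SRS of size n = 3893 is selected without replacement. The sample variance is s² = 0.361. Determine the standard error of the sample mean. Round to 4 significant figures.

0.008235

Under SRS without replacement, Var(ȳ) = (1 − f)·s²/n with f = n/N = 3893/14487 = 0.26872368.
Var(ȳ) = (1 − 0.26872368)·0.361/3893 = 0.73127632·9.2730542 × 10^-5 = 6.7811649 × 10^-5.
SE(ȳ) = √(6.7811649 × 10^-5) = 0.008235.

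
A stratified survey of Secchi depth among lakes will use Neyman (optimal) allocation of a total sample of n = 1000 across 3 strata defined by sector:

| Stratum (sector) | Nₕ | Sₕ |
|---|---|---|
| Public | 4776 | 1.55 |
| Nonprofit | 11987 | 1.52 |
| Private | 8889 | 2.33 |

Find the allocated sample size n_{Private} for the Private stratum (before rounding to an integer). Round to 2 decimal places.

Neyman allocation: nₕ = n·NₕSₕ / Σⱼ NⱼSⱼ.
Σ NⱼSⱼ = 4776·1.55 + 11987·1.52 + 8889·2.33 = 46334.41.
n_{Private} = 1000·8889·2.33 / 46334.41 = 447.00.

447.00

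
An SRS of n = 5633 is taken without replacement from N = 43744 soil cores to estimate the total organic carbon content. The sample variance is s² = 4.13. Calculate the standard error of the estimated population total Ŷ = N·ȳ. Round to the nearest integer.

1106

Var(Ŷ) = N²·Var(ȳ) = N²·(1 − n/N)·s²/n.
f = 5633/43744 = 0.12877195; Var(ȳ) = 0.87122805·4.13/5633 = 6.3876653 × 10^-4.
Var(Ŷ) = 43744² · (6.3876653 × 10^-4) = 1.2223037 × 10^6.
SE(Ŷ) = √(1.2223037 × 10^6) = 1106.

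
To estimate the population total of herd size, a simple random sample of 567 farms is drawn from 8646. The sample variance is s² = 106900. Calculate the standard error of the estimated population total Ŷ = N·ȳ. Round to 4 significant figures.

Var(Ŷ) = N²·Var(ȳ) = N²·(1 − n/N)·s²/n.
f = 567/8646 = 0.06557946; Var(ȳ) = 0.93442054·106900/567 = 176.17206.
Var(Ŷ) = 8646² · 176.17206 = 1.3169446 × 10^10.
SE(Ŷ) = √(1.3169446 × 10^10) = 114800.

114800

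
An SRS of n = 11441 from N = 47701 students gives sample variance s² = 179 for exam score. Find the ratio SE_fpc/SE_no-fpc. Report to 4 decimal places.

0.8719

f = n/N = 11441/47701 = 0.23984822.
SE_no-fpc = √(s²/n) = 0.12508192; SE_fpc = √((1−f)s²/n) = 0.10905477.
Ratio = √(1−f) = 0.87186684.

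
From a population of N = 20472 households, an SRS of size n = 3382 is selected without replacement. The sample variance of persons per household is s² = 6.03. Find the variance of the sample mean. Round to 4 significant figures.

Under SRS without replacement, Var(ȳ) = (1 − f)·s²/n with f = n/N = 3382/20472 = 0.16520125.
Var(ȳ) = (1 − 0.16520125)·6.03/3382 = 0.83479875·0.0017829687 = 0.00148842.

0.001488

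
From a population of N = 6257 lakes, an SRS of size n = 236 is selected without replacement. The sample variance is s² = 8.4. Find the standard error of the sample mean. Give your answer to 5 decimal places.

Under SRS without replacement, Var(ȳ) = (1 − f)·s²/n with f = n/N = 236/6257 = 0.03771776.
Var(ȳ) = (1 − 0.03771776)·8.4/236 = 0.96228224·0.03559322 = 0.034250724.
SE(ȳ) = √(0.034250724) = 0.18507.

0.18507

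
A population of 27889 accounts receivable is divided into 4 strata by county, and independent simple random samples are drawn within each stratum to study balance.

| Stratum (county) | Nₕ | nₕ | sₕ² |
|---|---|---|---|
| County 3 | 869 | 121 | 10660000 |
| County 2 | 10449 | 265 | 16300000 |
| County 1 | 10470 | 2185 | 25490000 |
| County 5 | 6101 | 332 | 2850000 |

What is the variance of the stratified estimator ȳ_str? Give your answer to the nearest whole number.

Var(ȳ_str) = Σₕ Wₕ²(1 − fₕ)sₕ²/nₕ with Wₕ = Nₕ/N, N = 27889.
County 3: Wₕ = 0.03115924; term = 0.03115924²·(1 − 0.13924051)·10660000/121 = 73.625342.
County 2: Wₕ = 0.37466385; term = 0.37466385²·(1 − 0.02536128)·16300000/265 = 8415.2877.
County 1: Wₕ = 0.37541683; term = 0.37541683²·(1 − 0.20869150)·25490000/2185 = 1301.0432.
County 5: Wₕ = 0.21876008; term = 0.21876008²·(1 − 0.05441731)·2850000/332 = 388.45656.
Sum = 10178.413.

10178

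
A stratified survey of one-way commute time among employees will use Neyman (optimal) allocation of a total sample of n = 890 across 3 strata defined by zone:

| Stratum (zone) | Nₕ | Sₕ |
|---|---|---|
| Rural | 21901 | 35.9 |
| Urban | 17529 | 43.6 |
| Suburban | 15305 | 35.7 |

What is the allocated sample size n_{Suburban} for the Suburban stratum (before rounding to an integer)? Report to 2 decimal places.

Neyman allocation: nₕ = n·NₕSₕ / Σⱼ NⱼSⱼ.
Σ NⱼSⱼ = 21901·35.9 + 17529·43.6 + 15305·35.7 = 2.0968988 × 10^6.
n_{Suburban} = 890·15305·35.7 / (2.0968988 × 10^6) = 231.91.

231.91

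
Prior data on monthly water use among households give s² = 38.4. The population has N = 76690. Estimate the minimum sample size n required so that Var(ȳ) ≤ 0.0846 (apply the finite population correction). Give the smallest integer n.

Without fpc, n₀ = s²/D = 38.4/0.0846 = 453.9007.
With fpc, (1 − n/N)·s²/n ≤ D requires n ≥ n₀/(1 + n₀/N) = 453.9007/(1 + 453.9007/76690) = 451.2300.
Rounding up, n = 452.

452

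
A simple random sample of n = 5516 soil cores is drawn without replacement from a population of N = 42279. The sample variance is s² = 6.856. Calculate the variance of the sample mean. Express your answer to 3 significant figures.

0.00108

Under SRS without replacement, Var(ȳ) = (1 − f)·s²/n with f = n/N = 5516/42279 = 0.13046666.
Var(ȳ) = (1 − 0.13046666)·6.856/5516 = 0.86953334·0.0012429297 = 0.0010807688.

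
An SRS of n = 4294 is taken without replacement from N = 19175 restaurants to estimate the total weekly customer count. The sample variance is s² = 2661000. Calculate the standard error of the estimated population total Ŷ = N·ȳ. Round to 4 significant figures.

Var(Ŷ) = N²·Var(ȳ) = N²·(1 − n/N)·s²/n.
f = 4294/19175 = 0.22393742; Var(ȳ) = 0.77606258·2661000/4294 = 480.92746.
Var(Ŷ) = 19175² · 480.92746 = 1.7682771 × 10^11.
SE(Ŷ) = √(1.7682771 × 10^11) = 420500.

420500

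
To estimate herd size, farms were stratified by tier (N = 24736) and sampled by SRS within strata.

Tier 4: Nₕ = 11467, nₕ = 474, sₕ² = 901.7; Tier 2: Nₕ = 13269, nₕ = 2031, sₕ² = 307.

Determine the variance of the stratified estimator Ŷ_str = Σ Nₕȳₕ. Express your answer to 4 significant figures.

2.623 × 10^8

Var(Ŷ_str) = Σₕ Nₕ²(1 − fₕ)sₕ²/nₕ.
Tier 4: 11467²·(1 − 474/11467)·901.7/474 = 2.3980033 × 10^8.
Tier 2: 13269²·(1 − 2031/13269)·307/2031 = 2.2540091 × 10^7.
Sum = 2.6234042 × 10^8.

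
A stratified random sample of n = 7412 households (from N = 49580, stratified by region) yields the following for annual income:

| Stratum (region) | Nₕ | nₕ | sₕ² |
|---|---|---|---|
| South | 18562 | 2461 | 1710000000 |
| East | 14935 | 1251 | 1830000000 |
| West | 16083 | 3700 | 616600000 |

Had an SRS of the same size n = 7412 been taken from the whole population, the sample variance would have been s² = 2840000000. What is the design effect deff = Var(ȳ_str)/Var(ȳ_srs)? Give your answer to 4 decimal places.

0.6739

Var(ȳ_str) = Σ Wₕ²(1−fₕ)sₕ²/nₕ with Wₕ = Nₕ/49580:
  South: (18562/49580)²·(1−2461/18562)·1710000000/2461 = 84479.059
  East: (14935/49580)²·(1−1251/14935)·1830000000/1251 = 121618.33
  West: (16083/49580)²·(1−3700/16083)·616600000/3700 = 13501.49
  → Var(ȳ_str) = 219598.88.
Var(ȳ_srs) = (1 − 7412/49580)·2840000000/7412 = 325881.28.
deff = 219598.88 / 325881.28 = 0.6739.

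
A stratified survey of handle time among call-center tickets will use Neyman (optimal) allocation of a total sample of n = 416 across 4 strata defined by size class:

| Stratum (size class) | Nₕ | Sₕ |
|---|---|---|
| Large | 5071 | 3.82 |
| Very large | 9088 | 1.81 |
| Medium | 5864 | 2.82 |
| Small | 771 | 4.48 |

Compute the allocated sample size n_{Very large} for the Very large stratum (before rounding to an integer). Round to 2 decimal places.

Neyman allocation: nₕ = n·NₕSₕ / Σⱼ NⱼSⱼ.
Σ NⱼSⱼ = 5071·3.82 + 9088·1.81 + 5864·2.82 + 771·4.48 = 55811.06.
n_{Very large} = 416·9088·1.81 / 55811.06 = 122.61.

122.61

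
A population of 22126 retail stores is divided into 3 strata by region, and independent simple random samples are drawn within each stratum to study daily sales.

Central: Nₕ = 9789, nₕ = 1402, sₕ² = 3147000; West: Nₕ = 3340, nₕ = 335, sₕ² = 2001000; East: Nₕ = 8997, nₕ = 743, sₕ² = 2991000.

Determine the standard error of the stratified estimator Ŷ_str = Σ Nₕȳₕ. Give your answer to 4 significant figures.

737000

Var(Ŷ_str) = Σₕ Nₕ²(1 − fₕ)sₕ²/nₕ.
Central: 9789²·(1 − 1402/9789)·3147000/1402 = 1.8428658 × 10^11.
West: 3340²·(1 − 335/3340)·2001000/335 = 5.9950557 × 10^10.
East: 8997²·(1 − 743/8997)·2991000/743 = 2.9894396 × 10^11.
Sum = 5.431811 × 10^11.
SE = √(5.431811 × 10^11) = 737000.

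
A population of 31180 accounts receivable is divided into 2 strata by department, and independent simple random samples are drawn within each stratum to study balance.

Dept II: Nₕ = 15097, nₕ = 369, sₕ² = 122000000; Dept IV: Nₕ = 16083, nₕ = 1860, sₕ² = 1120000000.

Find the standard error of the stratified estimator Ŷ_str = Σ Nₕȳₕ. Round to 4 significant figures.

1.453 × 10^7

Var(Ŷ_str) = Σₕ Nₕ²(1 − fₕ)sₕ²/nₕ.
Dept II: 15097²·(1 − 369/15097)·122000000/369 = 7.3513635 × 10^13.
Dept IV: 16083²·(1 − 1860/16083)·1120000000/1860 = 1.3774104 × 10^14.
Sum = 2.1125468 × 10^14.
SE = √(2.1125468 × 10^14) = 1.453 × 10^7.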